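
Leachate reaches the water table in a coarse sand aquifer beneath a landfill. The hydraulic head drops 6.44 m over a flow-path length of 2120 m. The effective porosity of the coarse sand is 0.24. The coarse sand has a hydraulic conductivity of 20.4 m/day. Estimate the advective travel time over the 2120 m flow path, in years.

Hydraulic gradient i = Δh / L = 6.44 / 2120 = 0.003038.
Darcy flux q = K · i = 20.40 × 0.003038 = 0.06197 m/day.
Seepage velocity v = q / n_e = 0.06197 / 0.24 = 0.2582 m/day.
Travel time t = L / v = 2120 / 0.2582 = 8210 days = 22.48 years.

22.5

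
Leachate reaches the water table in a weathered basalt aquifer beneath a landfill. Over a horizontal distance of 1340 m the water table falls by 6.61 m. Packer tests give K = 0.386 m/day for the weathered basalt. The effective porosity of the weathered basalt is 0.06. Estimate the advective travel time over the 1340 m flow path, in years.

Hydraulic gradient i = Δh / L = 6.61 / 1340 = 0.004933.
Darcy flux q = K · i = 0.3860 × 0.004933 = 0.001904 m/day.
Seepage velocity v = q / n_e = 0.001904 / 0.06 = 0.03173 m/day.
Travel time t = L / v = 1340 / 0.03173 = 42225 days = 115.6 years.

116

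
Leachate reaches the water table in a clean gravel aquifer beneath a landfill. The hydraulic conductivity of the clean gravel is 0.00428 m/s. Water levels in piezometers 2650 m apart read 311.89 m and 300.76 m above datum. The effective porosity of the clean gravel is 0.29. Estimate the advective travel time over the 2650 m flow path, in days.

495

Convert K: 0.00428 m/s × 86400 = 369.8 m/day.
Hydraulic gradient i = (311.89 − 300.76) / 2650 = 11.13 / 2650 = 0.004200.
Darcy flux q = K · i = 369.8 × 0.004200 = 1.553 m/day.
Seepage velocity v = q / n_e = 1.553 / 0.29 = 5.356 m/day.
Travel time t = L / v = 2650 / 5.356 = 494.8 days.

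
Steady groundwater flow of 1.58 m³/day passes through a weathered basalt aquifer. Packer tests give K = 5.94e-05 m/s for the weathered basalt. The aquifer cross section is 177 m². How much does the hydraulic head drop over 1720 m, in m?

Convert K: 5.94e-05 m/s × 86400 = 5.132 m/day.
From Q = K·A·i, i = Q / (K·A) = 1.58 / (5.132 × 177.0) = 0.001739.
Head loss Δh = i · L = 0.001739 × 1720 = 2.992 m.

2.99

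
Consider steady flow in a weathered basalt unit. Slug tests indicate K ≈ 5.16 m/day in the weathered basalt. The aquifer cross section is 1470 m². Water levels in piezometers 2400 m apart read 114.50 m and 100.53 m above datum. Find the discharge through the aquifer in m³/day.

Hydraulic gradient i = (114.50 − 100.53) / 2400 = 13.97 / 2400 = 0.005821.
Darcy's law: Q = K · A · i = 5.160 × 1470 × 0.005821 = 44.15 m³/day.

44.2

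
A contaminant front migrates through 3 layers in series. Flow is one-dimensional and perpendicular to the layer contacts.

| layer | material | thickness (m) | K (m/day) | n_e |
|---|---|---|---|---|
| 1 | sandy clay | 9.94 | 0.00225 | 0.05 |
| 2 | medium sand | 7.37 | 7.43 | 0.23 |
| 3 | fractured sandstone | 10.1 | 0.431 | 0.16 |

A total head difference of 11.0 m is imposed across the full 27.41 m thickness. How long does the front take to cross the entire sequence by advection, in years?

4.21

With flow normal to the layers, continuity requires the same specific discharge q through every layer.
Σ(b_i/K_i) = 9.94/0.00225 + 7.37/7.43 + 10.1/0.431 = 4442 d.
q = Δh / Σ(b_i/K_i) = 11.0 / 4442 = 0.002476 m/day.
In each layer the seepage velocity is v_i = q/n_i, so the layer transit time is t_i = b_i·n_i / q:
  layer 1 (sandy clay): t_1 = 9.94 × 0.05 / 0.002476 = 200.7 d
  layer 2 (medium sand): t_2 = 7.37 × 0.23 / 0.002476 = 684.5 d
  layer 3 (fractured sandstone): t_3 = 10.1 × 0.16 / 0.002476 = 652.6 d
Total t = Σ t_i = 1538 days = 4.210 years.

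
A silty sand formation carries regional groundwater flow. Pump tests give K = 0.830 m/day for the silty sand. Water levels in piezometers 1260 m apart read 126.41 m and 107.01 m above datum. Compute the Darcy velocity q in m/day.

0.0128

Hydraulic gradient i = (126.41 − 107.01) / 1260 = 19.4 / 1260 = 0.01540.
Specific discharge q = K · i = 0.8300 × 0.01540 = 0.01278 m/day.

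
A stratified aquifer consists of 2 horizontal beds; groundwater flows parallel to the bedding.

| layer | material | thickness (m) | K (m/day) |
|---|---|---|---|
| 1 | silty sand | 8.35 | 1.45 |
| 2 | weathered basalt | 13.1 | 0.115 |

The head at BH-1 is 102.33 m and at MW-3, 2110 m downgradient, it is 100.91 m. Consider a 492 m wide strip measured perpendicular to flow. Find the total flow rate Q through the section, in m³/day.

4.51

Flow is parallel to layering, so each bed carries its own Darcy discharge and the transmissivities add.
Σ(K_i·b_i) = 1.45×8.35 + 0.115×13.1 = 13.61 m²/day.
Hydraulic gradient i = (102.33 − 100.91) / 2110 = 1.42 / 2110 = 0.0006730.
Q = Σ(K_i·b_i) · W · i = 13.61 × 492 × 0.0006730 = 4.508 m³/day.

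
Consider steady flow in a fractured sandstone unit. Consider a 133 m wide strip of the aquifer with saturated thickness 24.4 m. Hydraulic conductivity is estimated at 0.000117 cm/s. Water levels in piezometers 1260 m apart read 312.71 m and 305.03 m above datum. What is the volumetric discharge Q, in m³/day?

2.00

Convert K: 0.000117 cm/s × 864 = 0.1011 m/day.
Cross-sectional area A = 133 × 24.4 = 3245 m².
Hydraulic gradient i = (312.71 − 305.03) / 1260 = 7.68 / 1260 = 0.006095.
Darcy's law: Q = K · A · i = 0.1011 × 3245 × 0.006095 = 2.000 m³/day.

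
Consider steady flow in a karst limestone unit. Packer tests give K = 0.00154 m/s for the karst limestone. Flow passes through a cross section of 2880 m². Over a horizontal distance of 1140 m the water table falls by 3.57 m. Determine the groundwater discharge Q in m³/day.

Convert K: 0.00154 m/s × 86400 = 133.1 m/day.
Hydraulic gradient i = Δh / L = 3.57 / 1140 = 0.003132.
Darcy's law: Q = K · A · i = 133.1 × 2880 × 0.003132 = 1200 m³/day.

1200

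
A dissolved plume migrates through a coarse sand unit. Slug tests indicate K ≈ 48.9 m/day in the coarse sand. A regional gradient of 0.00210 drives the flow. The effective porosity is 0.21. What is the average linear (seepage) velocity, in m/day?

Hydraulic gradient i = 0.00210.
Darcy flux q = K · i = 48.90 × 0.002100 = 0.1027 m/day.
Seepage velocity v = q / n_e = 0.1027 / 0.21 = 0.4890 m/day.

0.489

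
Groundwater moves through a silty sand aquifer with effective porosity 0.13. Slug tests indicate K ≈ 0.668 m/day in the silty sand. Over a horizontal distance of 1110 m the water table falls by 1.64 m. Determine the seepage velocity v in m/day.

Hydraulic gradient i = Δh / L = 1.64 / 1110 = 0.001477.
Darcy flux q = K · i = 0.6680 × 0.001477 = 0.0009870 m/day.
Seepage velocity v = q / n_e = 0.0009870 / 0.13 = 0.007592 m/day.

0.00759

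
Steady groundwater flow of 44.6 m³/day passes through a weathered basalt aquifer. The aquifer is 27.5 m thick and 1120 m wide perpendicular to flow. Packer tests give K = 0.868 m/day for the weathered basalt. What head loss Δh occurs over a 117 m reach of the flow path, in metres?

0.195

Cross-sectional area A = 1120 × 27.5 = 30800 m².
From Q = K·A·i, i = Q / (K·A) = 44.6 / (0.8680 × 30800) = 0.001668.
Head loss Δh = i · L = 0.001668 × 117 = 0.1952 m.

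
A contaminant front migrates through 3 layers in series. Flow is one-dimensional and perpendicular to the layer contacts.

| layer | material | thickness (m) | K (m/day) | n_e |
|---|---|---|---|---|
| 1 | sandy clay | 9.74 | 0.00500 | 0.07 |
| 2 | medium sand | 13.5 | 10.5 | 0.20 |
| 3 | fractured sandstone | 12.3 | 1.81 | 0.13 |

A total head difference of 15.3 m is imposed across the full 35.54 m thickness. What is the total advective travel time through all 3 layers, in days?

With flow normal to the layers, continuity requires the same specific discharge q through every layer.
Σ(b_i/K_i) = 9.74/0.00500 + 13.5/10.5 + 12.3/1.81 = 1956 d.
q = Δh / Σ(b_i/K_i) = 15.3 / 1956 = 0.007822 m/day.
In each layer the seepage velocity is v_i = q/n_i, so the layer transit time is t_i = b_i·n_i / q:
  layer 1 (sandy clay): t_1 = 9.74 × 0.07 / 0.007822 = 87.17 d
  layer 2 (medium sand): t_2 = 13.5 × 0.20 / 0.007822 = 345.2 d
  layer 3 (fractured sandstone): t_3 = 12.3 × 0.13 / 0.007822 = 204.4 d
Total t = Σ t_i = 636.8 days.

637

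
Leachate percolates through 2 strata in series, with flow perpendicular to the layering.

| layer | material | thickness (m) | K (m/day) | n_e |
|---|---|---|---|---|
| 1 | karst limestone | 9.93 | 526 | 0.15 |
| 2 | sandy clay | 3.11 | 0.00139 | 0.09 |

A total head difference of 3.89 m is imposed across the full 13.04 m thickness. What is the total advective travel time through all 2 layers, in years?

2.79

With flow normal to the layers, continuity requires the same specific discharge q through every layer.
Σ(b_i/K_i) = 9.93/526 + 3.11/0.00139 = 2237 d.
q = Δh / Σ(b_i/K_i) = 3.89 / 2237 = 0.001739 m/day.
In each layer the seepage velocity is v_i = q/n_i, so the layer transit time is t_i = b_i·n_i / q:
  layer 1 (karst limestone): t_1 = 9.93 × 0.15 / 0.001739 = 856.7 d
  layer 2 (sandy clay): t_2 = 3.11 × 0.09 / 0.001739 = 161.0 d
Total t = Σ t_i = 1018 days = 2.786 years.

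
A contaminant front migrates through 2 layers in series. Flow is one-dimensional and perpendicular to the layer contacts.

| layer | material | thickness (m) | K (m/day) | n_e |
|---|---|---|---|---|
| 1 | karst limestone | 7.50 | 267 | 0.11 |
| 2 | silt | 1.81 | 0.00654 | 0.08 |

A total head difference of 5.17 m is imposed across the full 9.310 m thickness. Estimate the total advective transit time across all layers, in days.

51.9

With flow normal to the layers, continuity requires the same specific discharge q through every layer.
Σ(b_i/K_i) = 7.50/267 + 1.81/0.00654 = 276.8 d.
q = Δh / Σ(b_i/K_i) = 5.17 / 276.8 = 0.01868 m/day.
In each layer the seepage velocity is v_i = q/n_i, so the layer transit time is t_i = b_i·n_i / q:
  layer 1 (karst limestone): t_1 = 7.50 × 0.11 / 0.01868 = 44.17 d
  layer 2 (silt): t_2 = 1.81 × 0.08 / 0.01868 = 7.752 d
Total t = Σ t_i = 51.92 days.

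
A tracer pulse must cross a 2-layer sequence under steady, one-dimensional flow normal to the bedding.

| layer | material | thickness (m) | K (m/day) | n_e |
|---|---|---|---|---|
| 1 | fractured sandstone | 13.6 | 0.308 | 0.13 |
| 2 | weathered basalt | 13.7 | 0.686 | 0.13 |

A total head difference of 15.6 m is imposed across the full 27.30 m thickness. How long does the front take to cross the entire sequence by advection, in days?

With flow normal to the layers, continuity requires the same specific discharge q through every layer.
Σ(b_i/K_i) = 13.6/0.308 + 13.7/0.686 = 64.13 d.
q = Δh / Σ(b_i/K_i) = 15.6 / 64.13 = 0.2433 m/day.
In each layer the seepage velocity is v_i = q/n_i, so the layer transit time is t_i = b_i·n_i / q:
  layer 1 (fractured sandstone): t_1 = 13.6 × 0.13 / 0.2433 = 7.268 d
  layer 2 (weathered basalt): t_2 = 13.7 × 0.13 / 0.2433 = 7.321 d
Total t = Σ t_i = 14.59 days.

14.6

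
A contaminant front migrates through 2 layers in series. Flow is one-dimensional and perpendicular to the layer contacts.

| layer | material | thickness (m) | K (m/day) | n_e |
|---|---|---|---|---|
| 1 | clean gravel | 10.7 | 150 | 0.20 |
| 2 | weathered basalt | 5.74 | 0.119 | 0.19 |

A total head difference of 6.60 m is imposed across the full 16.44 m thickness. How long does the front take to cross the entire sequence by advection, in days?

23.6

With flow normal to the layers, continuity requires the same specific discharge q through every layer.
Σ(b_i/K_i) = 10.7/150 + 5.74/0.119 = 48.31 d.
q = Δh / Σ(b_i/K_i) = 6.60 / 48.31 = 0.1366 m/day.
In each layer the seepage velocity is v_i = q/n_i, so the layer transit time is t_i = b_i·n_i / q:
  layer 1 (clean gravel): t_1 = 10.7 × 0.20 / 0.1366 = 15.66 d
  layer 2 (weathered basalt): t_2 = 5.74 × 0.19 / 0.1366 = 7.982 d
Total t = Σ t_i = 23.65 days.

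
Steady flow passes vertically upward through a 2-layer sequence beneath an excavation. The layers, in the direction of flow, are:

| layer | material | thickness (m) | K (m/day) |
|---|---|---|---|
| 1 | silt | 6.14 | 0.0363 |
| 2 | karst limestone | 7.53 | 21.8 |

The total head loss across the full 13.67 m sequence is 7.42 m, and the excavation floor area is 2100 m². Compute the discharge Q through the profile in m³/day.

Flow is perpendicular to layering, so the layers act in series and the equivalent K is the thickness-weighted harmonic mean.
Total thickness L = 6.14 + 7.53 = 13.67 m.
Σ(b_i/K_i) = 6.14/0.0363 + 7.53/21.8 = 169.5 d.
K_eq = L / Σ(b_i/K_i) = 13.67 / 169.5 = 0.08065 m/day.
Q = K_eq · A · (Δh/L) = 0.08065 × 2100 × (7.42/13.67) = 91.93 m³/day.

91.9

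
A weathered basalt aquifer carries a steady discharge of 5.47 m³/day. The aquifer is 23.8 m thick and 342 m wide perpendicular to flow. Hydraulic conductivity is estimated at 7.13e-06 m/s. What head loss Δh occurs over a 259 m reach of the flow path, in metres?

Convert K: 7.13e-06 m/s × 86400 = 0.6160 m/day.
Cross-sectional area A = 342 × 23.8 = 8140 m².
From Q = K·A·i, i = Q / (K·A) = 5.47 / (0.6160 × 8140) = 0.001091.
Head loss Δh = i · L = 0.001091 × 259 = 0.2825 m.

0.283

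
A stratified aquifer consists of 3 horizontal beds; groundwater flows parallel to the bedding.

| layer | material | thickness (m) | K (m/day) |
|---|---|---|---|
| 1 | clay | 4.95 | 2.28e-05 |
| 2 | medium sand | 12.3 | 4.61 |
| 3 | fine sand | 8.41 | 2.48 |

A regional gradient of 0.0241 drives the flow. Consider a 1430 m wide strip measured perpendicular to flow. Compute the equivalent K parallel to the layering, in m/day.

3.02

Flow is parallel to layering, so each bed carries its own Darcy discharge and the transmissivities add.
Σ(K_i·b_i) = 2.28e-05×4.95 + 4.61×12.3 + 2.48×8.41 = 77.56 m²/day.
Total thickness b = 25.66 m, so K_eq = Σ(K_i·b_i)/b = 3.023 m/day.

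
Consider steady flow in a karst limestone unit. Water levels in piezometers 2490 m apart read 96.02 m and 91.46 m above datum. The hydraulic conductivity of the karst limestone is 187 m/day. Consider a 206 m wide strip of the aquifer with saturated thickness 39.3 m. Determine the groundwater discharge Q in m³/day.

Cross-sectional area A = 206 × 39.3 = 8096 m².
Hydraulic gradient i = (96.02 − 91.46) / 2490 = 4.56 / 2490 = 0.001831.
Darcy's law: Q = K · A · i = 187.0 × 8096 × 0.001831 = 2772 m³/day.

2770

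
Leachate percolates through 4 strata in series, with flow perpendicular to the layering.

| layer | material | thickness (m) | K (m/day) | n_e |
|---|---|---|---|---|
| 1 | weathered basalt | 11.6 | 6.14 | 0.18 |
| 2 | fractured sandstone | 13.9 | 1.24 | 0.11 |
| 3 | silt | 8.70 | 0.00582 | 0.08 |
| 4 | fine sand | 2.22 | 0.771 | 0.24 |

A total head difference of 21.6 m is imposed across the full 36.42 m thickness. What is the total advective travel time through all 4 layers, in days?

With flow normal to the layers, continuity requires the same specific discharge q through every layer.
Σ(b_i/K_i) = 11.6/6.14 + 13.9/1.24 + 8.70/0.00582 + 2.22/0.771 = 1511 d.
q = Δh / Σ(b_i/K_i) = 21.6 / 1511 = 0.01430 m/day.
In each layer the seepage velocity is v_i = q/n_i, so the layer transit time is t_i = b_i·n_i / q:
  layer 1 (weathered basalt): t_1 = 11.6 × 0.18 / 0.01430 = 146.0 d
  layer 2 (fractured sandstone): t_2 = 13.9 × 0.11 / 0.01430 = 106.9 d
  layer 3 (silt): t_3 = 8.70 × 0.08 / 0.01430 = 48.68 d
  layer 4 (fine sand): t_4 = 2.22 × 0.24 / 0.01430 = 37.27 d
Total t = Σ t_i = 338.9 days.

339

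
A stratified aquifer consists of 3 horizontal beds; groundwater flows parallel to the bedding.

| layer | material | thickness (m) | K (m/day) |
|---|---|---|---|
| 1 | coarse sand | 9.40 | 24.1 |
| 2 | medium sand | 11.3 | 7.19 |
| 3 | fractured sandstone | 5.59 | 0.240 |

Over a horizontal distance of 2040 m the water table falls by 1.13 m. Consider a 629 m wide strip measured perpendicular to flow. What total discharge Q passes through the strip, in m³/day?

Flow is parallel to layering, so each bed carries its own Darcy discharge and the transmissivities add.
Σ(K_i·b_i) = 24.1×9.40 + 7.19×11.3 + 0.240×5.59 = 309.1 m²/day.
Hydraulic gradient i = Δh / L = 1.13 / 2040 = 0.0005539.
Q = Σ(K_i·b_i) · W · i = 309.1 × 629 × 0.0005539 = 107.7 m³/day.

108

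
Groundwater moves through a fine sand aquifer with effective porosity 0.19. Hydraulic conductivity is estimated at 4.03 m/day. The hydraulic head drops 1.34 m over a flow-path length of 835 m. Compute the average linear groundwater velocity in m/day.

Hydraulic gradient i = Δh / L = 1.34 / 835 = 0.001605.
Darcy flux q = K · i = 4.030 × 0.001605 = 0.006467 m/day.
Seepage velocity v = q / n_e = 0.006467 / 0.19 = 0.03404 m/day.

0.0340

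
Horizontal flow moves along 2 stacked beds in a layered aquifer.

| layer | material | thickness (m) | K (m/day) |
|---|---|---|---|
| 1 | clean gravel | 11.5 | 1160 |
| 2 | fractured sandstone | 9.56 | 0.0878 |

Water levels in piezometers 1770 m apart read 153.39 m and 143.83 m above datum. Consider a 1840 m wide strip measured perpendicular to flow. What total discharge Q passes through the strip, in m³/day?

133000

Flow is parallel to layering, so each bed carries its own Darcy discharge and the transmissivities add.
Σ(K_i·b_i) = 1160×11.5 + 0.0878×9.56 = 13341 m²/day.
Hydraulic gradient i = (153.39 − 143.83) / 1770 = 9.56 / 1770 = 0.005401.
Q = Σ(K_i·b_i) · W · i = 13341 × 1840 × 0.005401 = 1.326e+05 m³/day.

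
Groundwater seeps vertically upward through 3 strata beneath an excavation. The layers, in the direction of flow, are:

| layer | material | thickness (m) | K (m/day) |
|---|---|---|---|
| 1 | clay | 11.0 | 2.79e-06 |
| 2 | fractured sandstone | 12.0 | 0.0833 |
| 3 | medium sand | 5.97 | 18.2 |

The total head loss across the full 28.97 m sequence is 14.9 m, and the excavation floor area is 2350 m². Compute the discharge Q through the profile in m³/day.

Flow is perpendicular to layering, so the layers act in series and the equivalent K is the thickness-weighted harmonic mean.
Total thickness L = 11.0 + 12.0 + 5.97 = 28.97 m.
Σ(b_i/K_i) = 11.0/2.79e-06 + 12.0/0.0833 + 5.97/18.2 = 3.943e+06 d.
K_eq = L / Σ(b_i/K_i) = 28.97 / 3.943e+06 = 7.348e-06 m/day.
Q = K_eq · A · (Δh/L) = 7.348e-06 × 2350 × (14.9/28.97) = 0.008881 m³/day.

0.00888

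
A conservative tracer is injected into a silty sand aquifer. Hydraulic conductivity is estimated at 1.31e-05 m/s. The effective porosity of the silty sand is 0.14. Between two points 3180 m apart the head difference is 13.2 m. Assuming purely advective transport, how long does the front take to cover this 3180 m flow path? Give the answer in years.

259

Convert K: 1.31e-05 m/s × 86400 = 1.132 m/day.
Hydraulic gradient i = Δh / L = 13.2 / 3180 = 0.004151.
Darcy flux q = K · i = 1.132 × 0.004151 = 0.004698 m/day.
Seepage velocity v = q / n_e = 0.004698 / 0.14 = 0.03356 m/day.
Travel time t = L / v = 3180 / 0.03356 = 94760 days = 259.4 years.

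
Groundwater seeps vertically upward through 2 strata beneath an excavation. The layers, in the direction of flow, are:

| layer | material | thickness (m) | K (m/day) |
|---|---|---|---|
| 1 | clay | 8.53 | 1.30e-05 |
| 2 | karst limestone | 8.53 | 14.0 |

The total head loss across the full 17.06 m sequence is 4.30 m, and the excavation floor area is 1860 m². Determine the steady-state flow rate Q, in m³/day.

Flow is perpendicular to layering, so the layers act in series and the equivalent K is the thickness-weighted harmonic mean.
Total thickness L = 8.53 + 8.53 = 17.06 m.
Σ(b_i/K_i) = 8.53/1.30e-05 + 8.53/14.0 = 6.562e+05 d.
K_eq = L / Σ(b_i/K_i) = 17.06 / 6.562e+05 = 2.600e-05 m/day.
Q = K_eq · A · (Δh/L) = 2.600e-05 × 1860 × (4.30/17.06) = 0.01219 m³/day.

0.0122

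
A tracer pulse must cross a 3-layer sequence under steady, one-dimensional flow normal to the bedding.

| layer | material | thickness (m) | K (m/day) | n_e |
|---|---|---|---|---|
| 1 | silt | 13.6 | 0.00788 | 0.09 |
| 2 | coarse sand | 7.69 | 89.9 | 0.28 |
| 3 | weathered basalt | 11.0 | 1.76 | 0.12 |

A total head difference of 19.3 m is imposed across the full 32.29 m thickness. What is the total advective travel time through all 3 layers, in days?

With flow normal to the layers, continuity requires the same specific discharge q through every layer.
Σ(b_i/K_i) = 13.6/0.00788 + 7.69/89.9 + 11.0/1.76 = 1732 d.
q = Δh / Σ(b_i/K_i) = 19.3 / 1732 = 0.01114 m/day.
In each layer the seepage velocity is v_i = q/n_i, so the layer transit time is t_i = b_i·n_i / q:
  layer 1 (silt): t_1 = 13.6 × 0.09 / 0.01114 = 109.9 d
  layer 2 (coarse sand): t_2 = 7.69 × 0.28 / 0.01114 = 193.3 d
  layer 3 (weathered basalt): t_3 = 11.0 × 0.12 / 0.01114 = 118.5 d
Total t = Σ t_i = 421.6 days.

422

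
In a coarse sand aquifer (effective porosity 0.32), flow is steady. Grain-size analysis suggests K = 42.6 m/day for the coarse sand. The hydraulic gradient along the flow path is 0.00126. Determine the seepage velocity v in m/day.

Hydraulic gradient i = 0.00126.
Darcy flux q = K · i = 42.60 × 0.001260 = 0.05368 m/day.
Seepage velocity v = q / n_e = 0.05368 / 0.32 = 0.1677 m/day.

0.168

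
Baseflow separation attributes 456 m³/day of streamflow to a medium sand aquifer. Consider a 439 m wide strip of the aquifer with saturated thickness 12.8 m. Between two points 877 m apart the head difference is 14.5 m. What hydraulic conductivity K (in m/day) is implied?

4.91

Cross-sectional area A = 439 × 12.8 = 5619 m².
Hydraulic gradient i = Δh / L = 14.5 / 877 = 0.01653.
From Q = K·A·i, K = Q / (A·i) = 456 / (5619 × 0.01653) = 4.908 m/day.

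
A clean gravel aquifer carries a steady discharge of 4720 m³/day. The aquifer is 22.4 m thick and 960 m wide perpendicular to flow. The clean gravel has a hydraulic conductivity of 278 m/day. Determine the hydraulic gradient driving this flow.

Cross-sectional area A = 960 × 22.4 = 21504 m².
From Q = K·A·i, i = Q / (K·A) = 4720 / (278.0 × 21504) = 0.0007895.

0.000790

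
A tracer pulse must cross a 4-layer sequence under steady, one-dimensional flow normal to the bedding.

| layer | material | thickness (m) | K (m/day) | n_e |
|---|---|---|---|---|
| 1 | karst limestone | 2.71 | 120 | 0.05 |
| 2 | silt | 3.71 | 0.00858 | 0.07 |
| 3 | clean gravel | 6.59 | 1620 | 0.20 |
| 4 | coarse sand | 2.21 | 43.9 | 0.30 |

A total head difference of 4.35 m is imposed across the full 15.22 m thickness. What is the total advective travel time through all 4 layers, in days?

With flow normal to the layers, continuity requires the same specific discharge q through every layer.
Σ(b_i/K_i) = 2.71/120 + 3.71/0.00858 + 6.59/1620 + 2.21/43.9 = 432.5 d.
q = Δh / Σ(b_i/K_i) = 4.35 / 432.5 = 0.01006 m/day.
In each layer the seepage velocity is v_i = q/n_i, so the layer transit time is t_i = b_i·n_i / q:
  layer 1 (karst limestone): t_1 = 2.71 × 0.05 / 0.01006 = 13.47 d
  layer 2 (silt): t_2 = 3.71 × 0.07 / 0.01006 = 25.82 d
  layer 3 (clean gravel): t_3 = 6.59 × 0.20 / 0.01006 = 131.0 d
  layer 4 (coarse sand): t_4 = 2.21 × 0.30 / 0.01006 = 65.92 d
Total t = Σ t_i = 236.2 days.

236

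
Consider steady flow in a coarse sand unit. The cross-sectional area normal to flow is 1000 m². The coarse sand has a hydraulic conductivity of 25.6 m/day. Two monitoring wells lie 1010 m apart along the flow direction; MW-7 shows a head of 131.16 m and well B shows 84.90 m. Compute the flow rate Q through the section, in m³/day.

1170

Hydraulic gradient i = (131.16 − 84.90) / 1010 = 46.26 / 1010 = 0.04580.
Darcy's law: Q = K · A · i = 25.60 × 1000 × 0.04580 = 1173 m³/day.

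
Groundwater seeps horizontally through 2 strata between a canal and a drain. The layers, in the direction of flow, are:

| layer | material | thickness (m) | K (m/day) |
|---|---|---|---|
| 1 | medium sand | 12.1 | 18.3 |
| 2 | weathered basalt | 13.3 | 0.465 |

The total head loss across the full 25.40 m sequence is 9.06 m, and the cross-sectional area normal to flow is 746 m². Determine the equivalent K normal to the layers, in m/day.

0.868

Flow is perpendicular to layering, so the layers act in series and the equivalent K is the thickness-weighted harmonic mean.
Total thickness L = 12.1 + 13.3 = 25.40 m.
Σ(b_i/K_i) = 12.1/18.3 + 13.3/0.465 = 29.26 d.
K_eq = L / Σ(b_i/K_i) = 25.40 / 29.26 = 0.8680 m/day.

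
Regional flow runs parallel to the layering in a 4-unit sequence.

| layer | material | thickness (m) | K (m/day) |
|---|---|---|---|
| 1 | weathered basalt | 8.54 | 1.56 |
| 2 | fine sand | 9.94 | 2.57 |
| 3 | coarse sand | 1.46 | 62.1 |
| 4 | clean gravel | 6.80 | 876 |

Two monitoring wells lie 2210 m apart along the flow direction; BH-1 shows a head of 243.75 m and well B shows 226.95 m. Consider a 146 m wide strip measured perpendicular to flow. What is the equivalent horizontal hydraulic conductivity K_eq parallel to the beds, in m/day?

Flow is parallel to layering, so each bed carries its own Darcy discharge and the transmissivities add.
Σ(K_i·b_i) = 1.56×8.54 + 2.57×9.94 + 62.1×1.46 + 876×6.80 = 6086 m²/day.
Total thickness b = 26.74 m, so K_eq = Σ(K_i·b_i)/b = 227.6 m/day.

228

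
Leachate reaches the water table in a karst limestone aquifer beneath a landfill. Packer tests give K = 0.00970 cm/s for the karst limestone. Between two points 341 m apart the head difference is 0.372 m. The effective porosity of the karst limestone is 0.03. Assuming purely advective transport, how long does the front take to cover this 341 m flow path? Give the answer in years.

Convert K: 0.00970 cm/s × 864 = 8.381 m/day.
Hydraulic gradient i = Δh / L = 0.372 / 341 = 0.001091.
Darcy flux q = K · i = 8.381 × 0.001091 = 0.009143 m/day.
Seepage velocity v = q / n_e = 0.009143 / 0.03 = 0.3048 m/day.
Travel time t = L / v = 341 / 0.3048 = 1119 days = 3.063 years.

3.06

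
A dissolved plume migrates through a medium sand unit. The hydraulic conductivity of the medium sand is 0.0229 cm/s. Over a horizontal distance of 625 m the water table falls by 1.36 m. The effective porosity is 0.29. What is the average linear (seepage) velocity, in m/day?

0.148

Convert K: 0.0229 cm/s × 864 = 19.79 m/day.
Hydraulic gradient i = Δh / L = 1.36 / 625 = 0.002176.
Darcy flux q = K · i = 19.79 × 0.002176 = 0.04305 m/day.
Seepage velocity v = q / n_e = 0.04305 / 0.29 = 0.1485 m/day.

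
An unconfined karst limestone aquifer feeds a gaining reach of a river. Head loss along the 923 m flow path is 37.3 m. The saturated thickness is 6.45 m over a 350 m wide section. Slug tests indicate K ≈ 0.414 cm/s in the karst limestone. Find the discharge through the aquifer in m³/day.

Convert K: 0.414 cm/s × 864 = 357.7 m/day.
Cross-sectional area A = 350 × 6.45 = 2258 m².
Hydraulic gradient i = Δh / L = 37.3 / 923 = 0.04041.
Darcy's law: Q = K · A · i = 357.7 × 2258 × 0.04041 = 32632 m³/day.

32600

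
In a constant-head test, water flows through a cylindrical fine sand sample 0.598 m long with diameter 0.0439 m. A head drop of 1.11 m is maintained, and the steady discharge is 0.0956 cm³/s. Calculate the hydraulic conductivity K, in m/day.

2.94

Cross-sectional area A = π·(d/2)² = π × (0.0439/2)² = 0.001514 m².
Convert discharge: 0.0956 cm³/s = 9.560e-08 m³/s.
Darcy's law rearranged: K = Q·L / (A·Δh) = 9.560e-08 × 0.598 / (0.001514 × 1.11) = 3.403e-05 m/s = 2.940 m/day.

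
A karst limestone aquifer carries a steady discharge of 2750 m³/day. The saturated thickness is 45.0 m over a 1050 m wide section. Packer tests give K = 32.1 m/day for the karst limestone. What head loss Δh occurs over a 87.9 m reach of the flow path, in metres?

0.159

Cross-sectional area A = 1050 × 45.0 = 47250 m².
From Q = K·A·i, i = Q / (K·A) = 2750 / (32.10 × 47250) = 0.001813.
Head loss Δh = i · L = 0.001813 × 87.9 = 0.1594 m.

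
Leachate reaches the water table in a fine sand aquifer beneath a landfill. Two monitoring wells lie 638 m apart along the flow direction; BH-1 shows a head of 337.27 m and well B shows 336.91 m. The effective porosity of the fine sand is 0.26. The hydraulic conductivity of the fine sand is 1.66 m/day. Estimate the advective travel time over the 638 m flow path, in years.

485

Hydraulic gradient i = (337.27 − 336.91) / 638 = 0.36 / 638 = 0.0005643.
Darcy flux q = K · i = 1.660 × 0.0005643 = 0.0009367 m/day.
Seepage velocity v = q / n_e = 0.0009367 / 0.26 = 0.003603 m/day.
Travel time t = L / v = 638 / 0.003603 = 1.771e+05 days = 484.9 years.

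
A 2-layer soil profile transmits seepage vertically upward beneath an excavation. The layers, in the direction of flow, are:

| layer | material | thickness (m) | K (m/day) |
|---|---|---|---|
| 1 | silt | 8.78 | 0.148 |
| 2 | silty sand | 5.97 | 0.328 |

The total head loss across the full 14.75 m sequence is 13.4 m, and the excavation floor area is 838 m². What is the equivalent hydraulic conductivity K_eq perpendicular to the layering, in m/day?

0.190

Flow is perpendicular to layering, so the layers act in series and the equivalent K is the thickness-weighted harmonic mean.
Total thickness L = 8.78 + 5.97 = 14.75 m.
Σ(b_i/K_i) = 8.78/0.148 + 5.97/0.328 = 77.53 d.
K_eq = L / Σ(b_i/K_i) = 14.75 / 77.53 = 0.1903 m/day.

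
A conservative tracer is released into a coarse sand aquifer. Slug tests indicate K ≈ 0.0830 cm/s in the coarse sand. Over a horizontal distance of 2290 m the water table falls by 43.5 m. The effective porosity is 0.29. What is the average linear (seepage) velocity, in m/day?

4.70

Convert K: 0.0830 cm/s × 864 = 71.71 m/day.
Hydraulic gradient i = Δh / L = 43.5 / 2290 = 0.01900.
Darcy flux q = K · i = 71.71 × 0.01900 = 1.362 m/day.
Seepage velocity v = q / n_e = 1.362 / 0.29 = 4.697 m/day.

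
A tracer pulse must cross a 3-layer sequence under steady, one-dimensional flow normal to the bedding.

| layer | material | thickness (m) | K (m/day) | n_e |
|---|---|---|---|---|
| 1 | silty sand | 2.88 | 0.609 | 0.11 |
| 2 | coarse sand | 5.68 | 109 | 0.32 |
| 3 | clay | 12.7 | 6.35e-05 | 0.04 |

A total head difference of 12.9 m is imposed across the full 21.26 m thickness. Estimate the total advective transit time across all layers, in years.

With flow normal to the layers, continuity requires the same specific discharge q through every layer.
Σ(b_i/K_i) = 2.88/0.609 + 5.68/109 + 12.7/6.35e-05 = 2.000e+05 d.
q = Δh / Σ(b_i/K_i) = 12.9 / 2.000e+05 = 6.450e-05 m/day.
In each layer the seepage velocity is v_i = q/n_i, so the layer transit time is t_i = b_i·n_i / q:
  layer 1 (silty sand): t_1 = 2.88 × 0.11 / 6.450e-05 = 4912 d
  layer 2 (coarse sand): t_2 = 5.68 × 0.32 / 6.450e-05 = 28181 d
  layer 3 (clay): t_3 = 12.7 × 0.04 / 6.450e-05 = 7876 d
Total t = Σ t_i = 40968 days = 112.2 years.

112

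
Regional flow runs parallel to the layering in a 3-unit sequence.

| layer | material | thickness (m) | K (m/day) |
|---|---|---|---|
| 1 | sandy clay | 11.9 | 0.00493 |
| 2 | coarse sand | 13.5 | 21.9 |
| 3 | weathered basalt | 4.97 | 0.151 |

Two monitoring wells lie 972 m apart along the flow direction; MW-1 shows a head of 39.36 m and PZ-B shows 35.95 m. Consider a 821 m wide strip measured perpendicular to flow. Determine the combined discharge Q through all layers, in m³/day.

Flow is parallel to layering, so each bed carries its own Darcy discharge and the transmissivities add.
Σ(K_i·b_i) = 0.00493×11.9 + 21.9×13.5 + 0.151×4.97 = 296.5 m²/day.
Hydraulic gradient i = (39.36 − 35.95) / 972 = 3.41 / 972 = 0.003508.
Q = Σ(K_i·b_i) · W · i = 296.5 × 821 × 0.003508 = 853.9 m³/day.

854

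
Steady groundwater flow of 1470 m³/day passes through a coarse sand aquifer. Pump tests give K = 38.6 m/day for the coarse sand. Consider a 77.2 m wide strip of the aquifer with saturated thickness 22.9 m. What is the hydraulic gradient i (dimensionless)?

Cross-sectional area A = 77.2 × 22.9 = 1768 m².
From Q = K·A·i, i = Q / (K·A) = 1470 / (38.60 × 1768) = 0.02154.

0.0215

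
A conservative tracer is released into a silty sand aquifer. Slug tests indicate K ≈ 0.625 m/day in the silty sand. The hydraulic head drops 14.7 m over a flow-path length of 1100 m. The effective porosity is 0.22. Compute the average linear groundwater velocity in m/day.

Hydraulic gradient i = Δh / L = 14.7 / 1100 = 0.01336.
Darcy flux q = K · i = 0.6250 × 0.01336 = 0.008352 m/day.
Seepage velocity v = q / n_e = 0.008352 / 0.22 = 0.03796 m/day.

0.0380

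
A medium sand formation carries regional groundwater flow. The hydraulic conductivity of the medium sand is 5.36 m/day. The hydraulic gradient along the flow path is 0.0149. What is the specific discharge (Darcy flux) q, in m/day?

Hydraulic gradient i = 0.0149.
Specific discharge q = K · i = 5.360 × 0.01490 = 0.07986 m/day.

0.0799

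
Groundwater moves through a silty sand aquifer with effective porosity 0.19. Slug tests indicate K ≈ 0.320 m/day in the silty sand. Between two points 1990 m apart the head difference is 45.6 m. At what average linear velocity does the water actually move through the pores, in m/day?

0.0386

Hydraulic gradient i = Δh / L = 45.6 / 1990 = 0.02291.
Darcy flux q = K · i = 0.3200 × 0.02291 = 0.007333 m/day.
Seepage velocity v = q / n_e = 0.007333 / 0.19 = 0.03859 m/day.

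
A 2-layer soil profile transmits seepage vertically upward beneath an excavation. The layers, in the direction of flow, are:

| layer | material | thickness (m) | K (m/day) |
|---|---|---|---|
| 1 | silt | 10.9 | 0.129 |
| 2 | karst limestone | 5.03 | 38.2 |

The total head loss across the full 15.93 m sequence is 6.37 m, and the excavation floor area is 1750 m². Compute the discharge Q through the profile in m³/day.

Flow is perpendicular to layering, so the layers act in series and the equivalent K is the thickness-weighted harmonic mean.
Total thickness L = 10.9 + 5.03 = 15.93 m.
Σ(b_i/K_i) = 10.9/0.129 + 5.03/38.2 = 84.63 d.
K_eq = L / Σ(b_i/K_i) = 15.93 / 84.63 = 0.1882 m/day.
Q = K_eq · A · (Δh/L) = 0.1882 × 1750 × (6.37/15.93) = 131.7 m³/day.

132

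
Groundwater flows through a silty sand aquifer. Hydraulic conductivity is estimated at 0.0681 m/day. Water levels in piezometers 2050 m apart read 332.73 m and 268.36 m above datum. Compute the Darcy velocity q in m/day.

Hydraulic gradient i = (332.73 − 268.36) / 2050 = 64.37 / 2050 = 0.03140.
Specific discharge q = K · i = 0.06810 × 0.03140 = 0.002138 m/day.

0.00214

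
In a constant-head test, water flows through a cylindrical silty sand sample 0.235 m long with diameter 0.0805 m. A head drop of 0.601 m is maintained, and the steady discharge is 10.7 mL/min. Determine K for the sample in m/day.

1.18

Cross-sectional area A = π·(d/2)² = π × (0.0805/2)² = 0.005090 m².
Convert discharge: 10.7 mL/min = 1.783e-07 m³/s.
Darcy's law rearranged: K = Q·L / (A·Δh) = 1.783e-07 × 0.235 / (0.005090 × 0.601) = 1.370e-05 m/s = 1.184 m/day.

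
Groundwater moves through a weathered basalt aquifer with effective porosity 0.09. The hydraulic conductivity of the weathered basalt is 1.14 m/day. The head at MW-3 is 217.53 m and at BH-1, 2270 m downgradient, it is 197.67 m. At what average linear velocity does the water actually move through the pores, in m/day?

Hydraulic gradient i = (217.53 − 197.67) / 2270 = 19.86 / 2270 = 0.008749.
Darcy flux q = K · i = 1.140 × 0.008749 = 0.009974 m/day.
Seepage velocity v = q / n_e = 0.009974 / 0.09 = 0.1108 m/day.

0.111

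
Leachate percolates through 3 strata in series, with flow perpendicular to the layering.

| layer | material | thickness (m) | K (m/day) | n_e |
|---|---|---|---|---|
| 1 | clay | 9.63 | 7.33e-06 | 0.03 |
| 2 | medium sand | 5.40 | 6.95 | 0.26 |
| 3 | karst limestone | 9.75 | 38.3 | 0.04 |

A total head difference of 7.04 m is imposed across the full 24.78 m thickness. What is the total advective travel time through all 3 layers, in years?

With flow normal to the layers, continuity requires the same specific discharge q through every layer.
Σ(b_i/K_i) = 9.63/7.33e-06 + 5.40/6.95 + 9.75/38.3 = 1.314e+06 d.
q = Δh / Σ(b_i/K_i) = 7.04 / 1.314e+06 = 5.359e-06 m/day.
In each layer the seepage velocity is v_i = q/n_i, so the layer transit time is t_i = b_i·n_i / q:
  layer 1 (clay): t_1 = 9.63 × 0.03 / 5.359e-06 = 53914 d
  layer 2 (medium sand): t_2 = 5.40 × 0.26 / 5.359e-06 = 2.620e+05 d
  layer 3 (karst limestone): t_3 = 9.75 × 0.04 / 5.359e-06 = 72780 d
Total t = Σ t_i = 3.887e+05 days = 1064 years.

1060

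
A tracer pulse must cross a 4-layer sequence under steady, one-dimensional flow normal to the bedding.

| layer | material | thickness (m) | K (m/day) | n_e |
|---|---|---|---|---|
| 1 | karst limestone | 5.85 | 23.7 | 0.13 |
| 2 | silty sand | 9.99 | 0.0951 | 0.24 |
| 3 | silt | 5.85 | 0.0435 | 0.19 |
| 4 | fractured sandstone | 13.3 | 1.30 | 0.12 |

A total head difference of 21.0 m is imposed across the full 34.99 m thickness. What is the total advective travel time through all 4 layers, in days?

69.8

With flow normal to the layers, continuity requires the same specific discharge q through every layer.
Σ(b_i/K_i) = 5.85/23.7 + 9.99/0.0951 + 5.85/0.0435 + 13.3/1.30 = 250.0 d.
q = Δh / Σ(b_i/K_i) = 21.0 / 250.0 = 0.08400 m/day.
In each layer the seepage velocity is v_i = q/n_i, so the layer transit time is t_i = b_i·n_i / q:
  layer 1 (karst limestone): t_1 = 5.85 × 0.13 / 0.08400 = 9.054 d
  layer 2 (silty sand): t_2 = 9.99 × 0.24 / 0.08400 = 28.54 d
  layer 3 (silt): t_3 = 5.85 × 0.19 / 0.08400 = 13.23 d
  layer 4 (fractured sandstone): t_4 = 13.3 × 0.12 / 0.08400 = 19.00 d
Total t = Σ t_i = 69.83 days.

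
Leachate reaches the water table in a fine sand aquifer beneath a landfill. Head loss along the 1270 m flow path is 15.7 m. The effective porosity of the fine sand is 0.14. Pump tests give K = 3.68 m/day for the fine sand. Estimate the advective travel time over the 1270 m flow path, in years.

10.7

Hydraulic gradient i = Δh / L = 15.7 / 1270 = 0.01236.
Darcy flux q = K · i = 3.680 × 0.01236 = 0.04549 m/day.
Seepage velocity v = q / n_e = 0.04549 / 0.14 = 0.3249 m/day.
Travel time t = L / v = 1270 / 0.3249 = 3908 days = 10.70 years.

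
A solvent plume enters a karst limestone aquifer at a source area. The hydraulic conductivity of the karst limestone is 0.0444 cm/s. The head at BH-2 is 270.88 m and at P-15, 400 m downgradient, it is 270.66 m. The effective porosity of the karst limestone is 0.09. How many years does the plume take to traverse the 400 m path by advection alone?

4.67

Convert K: 0.0444 cm/s × 864 = 38.36 m/day.
Hydraulic gradient i = (270.88 − 270.66) / 400 = 0.22 / 400 = 0.0005500.
Darcy flux q = K · i = 38.36 × 0.0005500 = 0.02110 m/day.
Seepage velocity v = q / n_e = 0.02110 / 0.09 = 0.2344 m/day.
Travel time t = L / v = 400 / 0.2344 = 1706 days = 4.671 years.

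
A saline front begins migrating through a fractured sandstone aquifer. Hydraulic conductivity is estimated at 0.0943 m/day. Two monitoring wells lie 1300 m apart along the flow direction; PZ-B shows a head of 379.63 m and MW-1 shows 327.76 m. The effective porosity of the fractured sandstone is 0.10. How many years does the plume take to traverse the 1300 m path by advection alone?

Hydraulic gradient i = (379.63 − 327.76) / 1300 = 51.87 / 1300 = 0.03990.
Darcy flux q = K · i = 0.09430 × 0.03990 = 0.003763 m/day.
Seepage velocity v = q / n_e = 0.003763 / 0.10 = 0.03763 m/day.
Travel time t = L / v = 1300 / 0.03763 = 34551 days = 94.60 years.

94.6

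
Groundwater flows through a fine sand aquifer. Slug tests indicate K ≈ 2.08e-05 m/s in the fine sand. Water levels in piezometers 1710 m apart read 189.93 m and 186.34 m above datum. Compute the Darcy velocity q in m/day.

0.00377

Convert K: 2.08e-05 m/s × 86400 = 1.797 m/day.
Hydraulic gradient i = (189.93 − 186.34) / 1710 = 3.59 / 1710 = 0.002099.
Specific discharge q = K · i = 1.797 × 0.002099 = 0.003773 m/day.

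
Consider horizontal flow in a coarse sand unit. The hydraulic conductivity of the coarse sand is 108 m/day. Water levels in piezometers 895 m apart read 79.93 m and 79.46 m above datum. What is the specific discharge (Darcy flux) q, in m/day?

Hydraulic gradient i = (79.93 − 79.46) / 895 = 0.47 / 895 = 0.0005251.
Specific discharge q = K · i = 108.0 × 0.0005251 = 0.05672 m/day.

0.0567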